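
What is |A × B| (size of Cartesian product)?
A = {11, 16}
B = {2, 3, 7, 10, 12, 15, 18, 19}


Set A = {11, 16} has 2 elements.
Set B = {2, 3, 7, 10, 12, 15, 18, 19} has 8 elements.
|A × B| = |A| × |B| = 2 × 8 = 16

16


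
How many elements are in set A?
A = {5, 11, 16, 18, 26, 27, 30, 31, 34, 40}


Set A = {5, 11, 16, 18, 26, 27, 30, 31, 34, 40}
Listing elements: 5, 11, 16, 18, 26, 27, 30, 31, 34, 40
Counting: 10 elements
|A| = 10

10


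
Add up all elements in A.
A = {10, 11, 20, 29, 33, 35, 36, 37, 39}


Set A = {10, 11, 20, 29, 33, 35, 36, 37, 39}
Sum = 10 + 11 + 20 + 29 + 33 + 35 + 36 + 37 + 39 = 250

250


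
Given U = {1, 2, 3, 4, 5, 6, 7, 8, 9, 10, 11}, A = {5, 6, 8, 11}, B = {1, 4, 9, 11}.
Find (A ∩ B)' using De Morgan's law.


U = {1, 2, 3, 4, 5, 6, 7, 8, 9, 10, 11}
A = {5, 6, 8, 11}, B = {1, 4, 9, 11}
A ∩ B = {11}
(A ∩ B)' = U \ (A ∩ B) = {1, 2, 3, 4, 5, 6, 7, 8, 9, 10}
Verification via A' ∪ B': A' = {1, 2, 3, 4, 7, 9, 10}, B' = {2, 3, 5, 6, 7, 8, 10}
A' ∪ B' = {1, 2, 3, 4, 5, 6, 7, 8, 9, 10} ✓

{1, 2, 3, 4, 5, 6, 7, 8, 9, 10}


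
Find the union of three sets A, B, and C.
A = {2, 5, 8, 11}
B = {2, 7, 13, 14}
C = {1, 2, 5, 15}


Set A = {2, 5, 8, 11}
Set B = {2, 7, 13, 14}
Set C = {1, 2, 5, 15}
First, A ∪ B = {2, 5, 7, 8, 11, 13, 14}
Then, (A ∪ B) ∪ C = {1, 2, 5, 7, 8, 11, 13, 14, 15}

{1, 2, 5, 7, 8, 11, 13, 14, 15}


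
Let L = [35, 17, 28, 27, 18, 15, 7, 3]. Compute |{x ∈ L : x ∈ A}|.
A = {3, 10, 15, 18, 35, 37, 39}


Set A = {3, 10, 15, 18, 35, 37, 39}
Candidates: [35, 17, 28, 27, 18, 15, 7, 3]
Check each candidate:
35 ∈ A, 17 ∉ A, 28 ∉ A, 27 ∉ A, 18 ∈ A, 15 ∈ A, 7 ∉ A, 3 ∈ A
Count of candidates in A: 4

4


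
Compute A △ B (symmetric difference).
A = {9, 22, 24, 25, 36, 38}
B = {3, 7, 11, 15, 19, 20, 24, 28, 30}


Set A = {9, 22, 24, 25, 36, 38}
Set B = {3, 7, 11, 15, 19, 20, 24, 28, 30}
A △ B = (A \ B) ∪ (B \ A)
Elements in A but not B: {9, 22, 25, 36, 38}
Elements in B but not A: {3, 7, 11, 15, 19, 20, 28, 30}
A △ B = {3, 7, 9, 11, 15, 19, 20, 22, 25, 28, 30, 36, 38}

{3, 7, 9, 11, 15, 19, 20, 22, 25, 28, 30, 36, 38}


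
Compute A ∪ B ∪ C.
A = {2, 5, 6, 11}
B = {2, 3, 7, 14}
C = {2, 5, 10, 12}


Set A = {2, 5, 6, 11}
Set B = {2, 3, 7, 14}
Set C = {2, 5, 10, 12}
First, A ∪ B = {2, 3, 5, 6, 7, 11, 14}
Then, (A ∪ B) ∪ C = {2, 3, 5, 6, 7, 10, 11, 12, 14}

{2, 3, 5, 6, 7, 10, 11, 12, 14}


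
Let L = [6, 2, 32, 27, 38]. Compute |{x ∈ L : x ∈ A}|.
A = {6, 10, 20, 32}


Set A = {6, 10, 20, 32}
Candidates: [6, 2, 32, 27, 38]
Check each candidate:
6 ∈ A, 2 ∉ A, 32 ∈ A, 27 ∉ A, 38 ∉ A
Count of candidates in A: 2

2


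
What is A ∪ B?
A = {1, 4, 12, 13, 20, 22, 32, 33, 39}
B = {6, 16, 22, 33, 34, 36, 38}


Set A = {1, 4, 12, 13, 20, 22, 32, 33, 39}
Set B = {6, 16, 22, 33, 34, 36, 38}
A ∪ B includes all elements in either set.
Elements from A: {1, 4, 12, 13, 20, 22, 32, 33, 39}
Elements from B not already included: {6, 16, 34, 36, 38}
A ∪ B = {1, 4, 6, 12, 13, 16, 20, 22, 32, 33, 34, 36, 38, 39}

{1, 4, 6, 12, 13, 16, 20, 22, 32, 33, 34, 36, 38, 39}


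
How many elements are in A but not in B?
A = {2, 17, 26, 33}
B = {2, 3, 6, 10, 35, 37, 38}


Set A = {2, 17, 26, 33}
Set B = {2, 3, 6, 10, 35, 37, 38}
A \ B = {17, 26, 33}
|A \ B| = 3

3


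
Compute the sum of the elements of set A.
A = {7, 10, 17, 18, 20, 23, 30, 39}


Set A = {7, 10, 17, 18, 20, 23, 30, 39}
Sum = 7 + 10 + 17 + 18 + 20 + 23 + 30 + 39 = 164

164


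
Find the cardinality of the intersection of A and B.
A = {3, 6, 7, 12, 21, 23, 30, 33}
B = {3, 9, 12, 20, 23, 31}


Set A = {3, 6, 7, 12, 21, 23, 30, 33}
Set B = {3, 9, 12, 20, 23, 31}
A ∩ B = {3, 12, 23}
|A ∩ B| = 3

3


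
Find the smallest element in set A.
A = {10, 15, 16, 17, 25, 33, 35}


Set A = {10, 15, 16, 17, 25, 33, 35}
Elements in ascending order: 10, 15, 16, 17, 25, 33, 35
The smallest element is 10.

10


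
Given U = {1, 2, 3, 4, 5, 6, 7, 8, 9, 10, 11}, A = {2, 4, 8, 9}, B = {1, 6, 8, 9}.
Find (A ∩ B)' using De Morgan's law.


U = {1, 2, 3, 4, 5, 6, 7, 8, 9, 10, 11}
A = {2, 4, 8, 9}, B = {1, 6, 8, 9}
A ∩ B = {8, 9}
(A ∩ B)' = U \ (A ∩ B) = {1, 2, 3, 4, 5, 6, 7, 10, 11}
Verification via A' ∪ B': A' = {1, 3, 5, 6, 7, 10, 11}, B' = {2, 3, 4, 5, 7, 10, 11}
A' ∪ B' = {1, 2, 3, 4, 5, 6, 7, 10, 11} ✓

{1, 2, 3, 4, 5, 6, 7, 10, 11}


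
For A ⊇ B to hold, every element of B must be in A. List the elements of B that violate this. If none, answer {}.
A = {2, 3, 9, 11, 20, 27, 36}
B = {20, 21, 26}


Set A = {2, 3, 9, 11, 20, 27, 36}
Set B = {20, 21, 26}
Check each element of B against A:
20 ∈ A, 21 ∉ A (include), 26 ∉ A (include)
Elements of B not in A: {21, 26}

{21, 26}


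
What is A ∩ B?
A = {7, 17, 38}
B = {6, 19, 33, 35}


Set A = {7, 17, 38}
Set B = {6, 19, 33, 35}
A ∩ B includes only elements in both sets.
Check each element of A against B:
7 ✗, 17 ✗, 38 ✗
A ∩ B = {}

{}


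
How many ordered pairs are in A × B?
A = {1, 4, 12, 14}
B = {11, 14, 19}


Set A = {1, 4, 12, 14} has 4 elements.
Set B = {11, 14, 19} has 3 elements.
|A × B| = |A| × |B| = 4 × 3 = 12

12


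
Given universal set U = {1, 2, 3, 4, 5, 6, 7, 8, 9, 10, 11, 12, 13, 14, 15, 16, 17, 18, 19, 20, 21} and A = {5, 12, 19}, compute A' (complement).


Universal set U = {1, 2, 3, 4, 5, 6, 7, 8, 9, 10, 11, 12, 13, 14, 15, 16, 17, 18, 19, 20, 21}
Set A = {5, 12, 19}
A' = U \ A = elements in U but not in A
Checking each element of U:
1 (not in A, include), 2 (not in A, include), 3 (not in A, include), 4 (not in A, include), 5 (in A, exclude), 6 (not in A, include), 7 (not in A, include), 8 (not in A, include), 9 (not in A, include), 10 (not in A, include), 11 (not in A, include), 12 (in A, exclude), 13 (not in A, include), 14 (not in A, include), 15 (not in A, include), 16 (not in A, include), 17 (not in A, include), 18 (not in A, include), 19 (in A, exclude), 20 (not in A, include), 21 (not in A, include)
A' = {1, 2, 3, 4, 6, 7, 8, 9, 10, 11, 13, 14, 15, 16, 17, 18, 20, 21}

{1, 2, 3, 4, 6, 7, 8, 9, 10, 11, 13, 14, 15, 16, 17, 18, 20, 21}


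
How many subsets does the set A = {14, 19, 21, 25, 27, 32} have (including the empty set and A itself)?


Set A = {14, 19, 21, 25, 27, 32}
|A| = 6
The power set P(A) contains all subsets of A.
|P(A)| = 2^|A| = 2^6 = 64

64


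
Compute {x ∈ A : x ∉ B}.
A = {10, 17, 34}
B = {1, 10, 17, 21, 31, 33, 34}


Set A = {10, 17, 34}
Set B = {1, 10, 17, 21, 31, 33, 34}
Check each element of A against B:
10 ∈ B, 17 ∈ B, 34 ∈ B
Elements of A not in B: {}

{}


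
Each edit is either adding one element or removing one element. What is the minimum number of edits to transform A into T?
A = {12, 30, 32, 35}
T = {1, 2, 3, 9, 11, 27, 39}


Set A = {12, 30, 32, 35}
Set T = {1, 2, 3, 9, 11, 27, 39}
Elements to remove from A (in A, not in T): {12, 30, 32, 35} → 4 removals
Elements to add to A (in T, not in A): {1, 2, 3, 9, 11, 27, 39} → 7 additions
Total edits = 4 + 7 = 11

11


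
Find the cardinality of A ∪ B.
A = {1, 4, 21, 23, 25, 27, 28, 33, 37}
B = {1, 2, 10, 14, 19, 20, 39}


Set A = {1, 4, 21, 23, 25, 27, 28, 33, 37}, |A| = 9
Set B = {1, 2, 10, 14, 19, 20, 39}, |B| = 7
A ∩ B = {1}, |A ∩ B| = 1
|A ∪ B| = |A| + |B| - |A ∩ B| = 9 + 7 - 1 = 15

15


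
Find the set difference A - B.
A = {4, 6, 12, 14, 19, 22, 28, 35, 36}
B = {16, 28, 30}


Set A = {4, 6, 12, 14, 19, 22, 28, 35, 36}
Set B = {16, 28, 30}
A \ B includes elements in A that are not in B.
Check each element of A:
4 (not in B, keep), 6 (not in B, keep), 12 (not in B, keep), 14 (not in B, keep), 19 (not in B, keep), 22 (not in B, keep), 28 (in B, remove), 35 (not in B, keep), 36 (not in B, keep)
A \ B = {4, 6, 12, 14, 19, 22, 35, 36}

{4, 6, 12, 14, 19, 22, 35, 36}


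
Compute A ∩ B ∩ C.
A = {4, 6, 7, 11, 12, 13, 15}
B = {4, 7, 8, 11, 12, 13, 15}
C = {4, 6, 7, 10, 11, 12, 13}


Set A = {4, 6, 7, 11, 12, 13, 15}
Set B = {4, 7, 8, 11, 12, 13, 15}
Set C = {4, 6, 7, 10, 11, 12, 13}
First, A ∩ B = {4, 7, 11, 12, 13, 15}
Then, (A ∩ B) ∩ C = {4, 7, 11, 12, 13}

{4, 7, 11, 12, 13}


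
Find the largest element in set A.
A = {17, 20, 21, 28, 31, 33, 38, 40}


Set A = {17, 20, 21, 28, 31, 33, 38, 40}
Elements in ascending order: 17, 20, 21, 28, 31, 33, 38, 40
The largest element is 40.

40


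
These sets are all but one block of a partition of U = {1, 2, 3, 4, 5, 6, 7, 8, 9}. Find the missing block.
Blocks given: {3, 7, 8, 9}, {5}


U = {1, 2, 3, 4, 5, 6, 7, 8, 9}
Shown blocks: {3, 7, 8, 9}, {5}
A partition's blocks are pairwise disjoint and cover U, so the missing block = U \ (union of shown blocks).
Union of shown blocks: {3, 5, 7, 8, 9}
Missing block = U \ (union) = {1, 2, 4, 6}

{1, 2, 4, 6}


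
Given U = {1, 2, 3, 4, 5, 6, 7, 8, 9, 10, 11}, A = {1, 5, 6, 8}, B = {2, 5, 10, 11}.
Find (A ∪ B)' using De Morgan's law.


U = {1, 2, 3, 4, 5, 6, 7, 8, 9, 10, 11}
A = {1, 5, 6, 8}, B = {2, 5, 10, 11}
A ∪ B = {1, 2, 5, 6, 8, 10, 11}
(A ∪ B)' = U \ (A ∪ B) = {3, 4, 7, 9}
Verification via A' ∩ B': A' = {2, 3, 4, 7, 9, 10, 11}, B' = {1, 3, 4, 6, 7, 8, 9}
A' ∩ B' = {3, 4, 7, 9} ✓

{3, 4, 7, 9}


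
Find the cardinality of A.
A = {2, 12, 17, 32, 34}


Set A = {2, 12, 17, 32, 34}
Listing elements: 2, 12, 17, 32, 34
Counting: 5 elements
|A| = 5

5


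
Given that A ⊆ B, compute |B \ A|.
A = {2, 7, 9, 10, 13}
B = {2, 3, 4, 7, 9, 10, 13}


Set A = {2, 7, 9, 10, 13}, |A| = 5
Set B = {2, 3, 4, 7, 9, 10, 13}, |B| = 7
Since A ⊆ B: B \ A = {3, 4}
|B| - |A| = 7 - 5 = 2

2


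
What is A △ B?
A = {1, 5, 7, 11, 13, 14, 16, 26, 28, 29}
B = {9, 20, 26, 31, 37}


Set A = {1, 5, 7, 11, 13, 14, 16, 26, 28, 29}
Set B = {9, 20, 26, 31, 37}
A △ B = (A \ B) ∪ (B \ A)
Elements in A but not B: {1, 5, 7, 11, 13, 14, 16, 28, 29}
Elements in B but not A: {9, 20, 31, 37}
A △ B = {1, 5, 7, 9, 11, 13, 14, 16, 20, 28, 29, 31, 37}

{1, 5, 7, 9, 11, 13, 14, 16, 20, 28, 29, 31, 37}


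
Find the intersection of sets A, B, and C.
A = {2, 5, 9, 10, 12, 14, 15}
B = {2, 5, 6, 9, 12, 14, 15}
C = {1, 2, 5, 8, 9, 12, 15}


Set A = {2, 5, 9, 10, 12, 14, 15}
Set B = {2, 5, 6, 9, 12, 14, 15}
Set C = {1, 2, 5, 8, 9, 12, 15}
First, A ∩ B = {2, 5, 9, 12, 14, 15}
Then, (A ∩ B) ∩ C = {2, 5, 9, 12, 15}

{2, 5, 9, 12, 15}


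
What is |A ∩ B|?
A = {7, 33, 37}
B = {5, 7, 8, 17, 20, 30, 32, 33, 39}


Set A = {7, 33, 37}
Set B = {5, 7, 8, 17, 20, 30, 32, 33, 39}
A ∩ B = {7, 33}
|A ∩ B| = 2

2


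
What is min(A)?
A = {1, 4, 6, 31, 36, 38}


Set A = {1, 4, 6, 31, 36, 38}
Elements in ascending order: 1, 4, 6, 31, 36, 38
The smallest element is 1.

1


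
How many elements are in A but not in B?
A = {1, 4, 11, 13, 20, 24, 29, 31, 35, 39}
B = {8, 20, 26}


Set A = {1, 4, 11, 13, 20, 24, 29, 31, 35, 39}
Set B = {8, 20, 26}
A \ B = {1, 4, 11, 13, 24, 29, 31, 35, 39}
|A \ B| = 9

9


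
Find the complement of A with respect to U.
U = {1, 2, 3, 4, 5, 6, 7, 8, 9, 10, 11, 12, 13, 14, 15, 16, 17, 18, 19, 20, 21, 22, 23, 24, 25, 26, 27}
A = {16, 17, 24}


Universal set U = {1, 2, 3, 4, 5, 6, 7, 8, 9, 10, 11, 12, 13, 14, 15, 16, 17, 18, 19, 20, 21, 22, 23, 24, 25, 26, 27}
Set A = {16, 17, 24}
A' = U \ A = elements in U but not in A
Checking each element of U:
1 (not in A, include), 2 (not in A, include), 3 (not in A, include), 4 (not in A, include), 5 (not in A, include), 6 (not in A, include), 7 (not in A, include), 8 (not in A, include), 9 (not in A, include), 10 (not in A, include), 11 (not in A, include), 12 (not in A, include), 13 (not in A, include), 14 (not in A, include), 15 (not in A, include), 16 (in A, exclude), 17 (in A, exclude), 18 (not in A, include), 19 (not in A, include), 20 (not in A, include), 21 (not in A, include), 22 (not in A, include), 23 (not in A, include), 24 (in A, exclude), 25 (not in A, include), 26 (not in A, include), 27 (not in A, include)
A' = {1, 2, 3, 4, 5, 6, 7, 8, 9, 10, 11, 12, 13, 14, 15, 18, 19, 20, 21, 22, 23, 25, 26, 27}

{1, 2, 3, 4, 5, 6, 7, 8, 9, 10, 11, 12, 13, 14, 15, 18, 19, 20, 21, 22, 23, 25, 26, 27}


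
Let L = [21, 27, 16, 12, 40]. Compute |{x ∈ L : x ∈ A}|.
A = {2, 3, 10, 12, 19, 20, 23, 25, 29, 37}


Set A = {2, 3, 10, 12, 19, 20, 23, 25, 29, 37}
Candidates: [21, 27, 16, 12, 40]
Check each candidate:
21 ∉ A, 27 ∉ A, 16 ∉ A, 12 ∈ A, 40 ∉ A
Count of candidates in A: 1

1


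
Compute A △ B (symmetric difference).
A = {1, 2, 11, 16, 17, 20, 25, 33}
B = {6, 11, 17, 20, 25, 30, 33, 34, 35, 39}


Set A = {1, 2, 11, 16, 17, 20, 25, 33}
Set B = {6, 11, 17, 20, 25, 30, 33, 34, 35, 39}
A △ B = (A \ B) ∪ (B \ A)
Elements in A but not B: {1, 2, 16}
Elements in B but not A: {6, 30, 34, 35, 39}
A △ B = {1, 2, 6, 16, 30, 34, 35, 39}

{1, 2, 6, 16, 30, 34, 35, 39}


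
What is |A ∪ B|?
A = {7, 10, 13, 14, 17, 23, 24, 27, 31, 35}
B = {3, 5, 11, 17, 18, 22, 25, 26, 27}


Set A = {7, 10, 13, 14, 17, 23, 24, 27, 31, 35}, |A| = 10
Set B = {3, 5, 11, 17, 18, 22, 25, 26, 27}, |B| = 9
A ∩ B = {17, 27}, |A ∩ B| = 2
|A ∪ B| = |A| + |B| - |A ∩ B| = 10 + 9 - 2 = 17

17


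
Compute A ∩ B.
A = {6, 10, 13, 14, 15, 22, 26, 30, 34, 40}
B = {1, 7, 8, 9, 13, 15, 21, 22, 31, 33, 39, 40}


Set A = {6, 10, 13, 14, 15, 22, 26, 30, 34, 40}
Set B = {1, 7, 8, 9, 13, 15, 21, 22, 31, 33, 39, 40}
A ∩ B includes only elements in both sets.
Check each element of A against B:
6 ✗, 10 ✗, 13 ✓, 14 ✗, 15 ✓, 22 ✓, 26 ✗, 30 ✗, 34 ✗, 40 ✓
A ∩ B = {13, 15, 22, 40}

{13, 15, 22, 40}


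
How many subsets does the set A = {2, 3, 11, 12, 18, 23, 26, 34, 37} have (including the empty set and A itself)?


Set A = {2, 3, 11, 12, 18, 23, 26, 34, 37}
|A| = 9
The power set P(A) contains all subsets of A.
|P(A)| = 2^|A| = 2^9 = 512

512


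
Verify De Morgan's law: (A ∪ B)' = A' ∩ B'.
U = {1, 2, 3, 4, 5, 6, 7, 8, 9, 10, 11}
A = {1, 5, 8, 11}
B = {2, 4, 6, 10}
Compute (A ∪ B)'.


U = {1, 2, 3, 4, 5, 6, 7, 8, 9, 10, 11}
A = {1, 5, 8, 11}, B = {2, 4, 6, 10}
A ∪ B = {1, 2, 4, 5, 6, 8, 10, 11}
(A ∪ B)' = U \ (A ∪ B) = {3, 7, 9}
Verification via A' ∩ B': A' = {2, 3, 4, 6, 7, 9, 10}, B' = {1, 3, 5, 7, 8, 9, 11}
A' ∩ B' = {3, 7, 9} ✓

{3, 7, 9}


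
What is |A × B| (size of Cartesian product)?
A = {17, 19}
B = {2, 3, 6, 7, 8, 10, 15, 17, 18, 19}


Set A = {17, 19} has 2 elements.
Set B = {2, 3, 6, 7, 8, 10, 15, 17, 18, 19} has 10 elements.
|A × B| = |A| × |B| = 2 × 10 = 20

20


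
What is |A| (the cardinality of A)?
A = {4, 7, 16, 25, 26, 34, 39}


Set A = {4, 7, 16, 25, 26, 34, 39}
Listing elements: 4, 7, 16, 25, 26, 34, 39
Counting: 7 elements
|A| = 7

7


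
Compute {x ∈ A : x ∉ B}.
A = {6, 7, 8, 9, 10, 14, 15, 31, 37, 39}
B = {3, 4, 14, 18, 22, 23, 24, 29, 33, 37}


Set A = {6, 7, 8, 9, 10, 14, 15, 31, 37, 39}
Set B = {3, 4, 14, 18, 22, 23, 24, 29, 33, 37}
Check each element of A against B:
6 ∉ B (include), 7 ∉ B (include), 8 ∉ B (include), 9 ∉ B (include), 10 ∉ B (include), 14 ∈ B, 15 ∉ B (include), 31 ∉ B (include), 37 ∈ B, 39 ∉ B (include)
Elements of A not in B: {6, 7, 8, 9, 10, 15, 31, 39}

{6, 7, 8, 9, 10, 15, 31, 39}


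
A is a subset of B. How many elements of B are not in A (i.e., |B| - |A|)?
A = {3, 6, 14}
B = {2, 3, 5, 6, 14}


Set A = {3, 6, 14}, |A| = 3
Set B = {2, 3, 5, 6, 14}, |B| = 5
Since A ⊆ B: B \ A = {2, 5}
|B| - |A| = 5 - 3 = 2

2


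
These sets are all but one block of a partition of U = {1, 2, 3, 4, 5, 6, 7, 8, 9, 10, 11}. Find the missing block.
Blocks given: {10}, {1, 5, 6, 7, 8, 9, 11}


U = {1, 2, 3, 4, 5, 6, 7, 8, 9, 10, 11}
Shown blocks: {10}, {1, 5, 6, 7, 8, 9, 11}
A partition's blocks are pairwise disjoint and cover U, so the missing block = U \ (union of shown blocks).
Union of shown blocks: {1, 5, 6, 7, 8, 9, 10, 11}
Missing block = U \ (union) = {2, 3, 4}

{2, 3, 4}


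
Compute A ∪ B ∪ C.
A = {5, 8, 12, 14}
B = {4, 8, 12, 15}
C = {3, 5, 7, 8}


Set A = {5, 8, 12, 14}
Set B = {4, 8, 12, 15}
Set C = {3, 5, 7, 8}
First, A ∪ B = {4, 5, 8, 12, 14, 15}
Then, (A ∪ B) ∪ C = {3, 4, 5, 7, 8, 12, 14, 15}

{3, 4, 5, 7, 8, 12, 14, 15}


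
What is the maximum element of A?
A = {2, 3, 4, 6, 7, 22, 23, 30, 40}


Set A = {2, 3, 4, 6, 7, 22, 23, 30, 40}
Elements in ascending order: 2, 3, 4, 6, 7, 22, 23, 30, 40
The largest element is 40.

40


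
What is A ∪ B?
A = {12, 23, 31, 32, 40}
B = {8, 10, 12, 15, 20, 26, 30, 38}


Set A = {12, 23, 31, 32, 40}
Set B = {8, 10, 12, 15, 20, 26, 30, 38}
A ∪ B includes all elements in either set.
Elements from A: {12, 23, 31, 32, 40}
Elements from B not already included: {8, 10, 15, 20, 26, 30, 38}
A ∪ B = {8, 10, 12, 15, 20, 23, 26, 30, 31, 32, 38, 40}

{8, 10, 12, 15, 20, 23, 26, 30, 31, 32, 38, 40}


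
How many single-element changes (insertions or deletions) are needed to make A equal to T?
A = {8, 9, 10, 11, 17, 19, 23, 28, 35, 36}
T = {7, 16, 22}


Set A = {8, 9, 10, 11, 17, 19, 23, 28, 35, 36}
Set T = {7, 16, 22}
Elements to remove from A (in A, not in T): {8, 9, 10, 11, 17, 19, 23, 28, 35, 36} → 10 removals
Elements to add to A (in T, not in A): {7, 16, 22} → 3 additions
Total edits = 10 + 3 = 13

13


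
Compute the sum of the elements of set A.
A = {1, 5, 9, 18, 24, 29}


Set A = {1, 5, 9, 18, 24, 29}
Sum = 1 + 5 + 9 + 18 + 24 + 29 = 86

86


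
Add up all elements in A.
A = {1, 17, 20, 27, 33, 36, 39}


Set A = {1, 17, 20, 27, 33, 36, 39}
Sum = 1 + 17 + 20 + 27 + 33 + 36 + 39 = 173

173


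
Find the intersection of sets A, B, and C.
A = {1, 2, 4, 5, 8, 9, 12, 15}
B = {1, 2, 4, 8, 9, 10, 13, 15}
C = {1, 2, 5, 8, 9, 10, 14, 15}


Set A = {1, 2, 4, 5, 8, 9, 12, 15}
Set B = {1, 2, 4, 8, 9, 10, 13, 15}
Set C = {1, 2, 5, 8, 9, 10, 14, 15}
First, A ∩ B = {1, 2, 4, 8, 9, 15}
Then, (A ∩ B) ∩ C = {1, 2, 8, 9, 15}

{1, 2, 8, 9, 15}


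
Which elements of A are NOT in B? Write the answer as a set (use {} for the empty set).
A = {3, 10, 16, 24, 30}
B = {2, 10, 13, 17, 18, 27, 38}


Set A = {3, 10, 16, 24, 30}
Set B = {2, 10, 13, 17, 18, 27, 38}
Check each element of A against B:
3 ∉ B (include), 10 ∈ B, 16 ∉ B (include), 24 ∉ B (include), 30 ∉ B (include)
Elements of A not in B: {3, 16, 24, 30}

{3, 16, 24, 30}


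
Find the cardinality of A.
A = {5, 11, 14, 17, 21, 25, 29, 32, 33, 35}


Set A = {5, 11, 14, 17, 21, 25, 29, 32, 33, 35}
Listing elements: 5, 11, 14, 17, 21, 25, 29, 32, 33, 35
Counting: 10 elements
|A| = 10

10


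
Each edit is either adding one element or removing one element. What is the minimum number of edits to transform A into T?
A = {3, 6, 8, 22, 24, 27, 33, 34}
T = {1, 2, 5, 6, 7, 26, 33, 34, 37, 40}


Set A = {3, 6, 8, 22, 24, 27, 33, 34}
Set T = {1, 2, 5, 6, 7, 26, 33, 34, 37, 40}
Elements to remove from A (in A, not in T): {3, 8, 22, 24, 27} → 5 removals
Elements to add to A (in T, not in A): {1, 2, 5, 7, 26, 37, 40} → 7 additions
Total edits = 5 + 7 = 12

12


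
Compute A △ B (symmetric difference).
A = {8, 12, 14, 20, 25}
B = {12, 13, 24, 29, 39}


Set A = {8, 12, 14, 20, 25}
Set B = {12, 13, 24, 29, 39}
A △ B = (A \ B) ∪ (B \ A)
Elements in A but not B: {8, 14, 20, 25}
Elements in B but not A: {13, 24, 29, 39}
A △ B = {8, 13, 14, 20, 24, 25, 29, 39}

{8, 13, 14, 20, 24, 25, 29, 39}


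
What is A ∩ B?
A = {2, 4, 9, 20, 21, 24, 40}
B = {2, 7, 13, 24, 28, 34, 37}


Set A = {2, 4, 9, 20, 21, 24, 40}
Set B = {2, 7, 13, 24, 28, 34, 37}
A ∩ B includes only elements in both sets.
Check each element of A against B:
2 ✓, 4 ✗, 9 ✗, 20 ✗, 21 ✗, 24 ✓, 40 ✗
A ∩ B = {2, 24}

{2, 24}


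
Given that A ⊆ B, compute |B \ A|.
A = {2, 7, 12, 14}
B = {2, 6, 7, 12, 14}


Set A = {2, 7, 12, 14}, |A| = 4
Set B = {2, 6, 7, 12, 14}, |B| = 5
Since A ⊆ B: B \ A = {6}
|B| - |A| = 5 - 4 = 1

1


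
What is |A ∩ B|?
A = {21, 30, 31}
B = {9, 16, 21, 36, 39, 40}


Set A = {21, 30, 31}
Set B = {9, 16, 21, 36, 39, 40}
A ∩ B = {21}
|A ∩ B| = 1

1


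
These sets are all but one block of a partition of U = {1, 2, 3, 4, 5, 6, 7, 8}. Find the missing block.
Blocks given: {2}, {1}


U = {1, 2, 3, 4, 5, 6, 7, 8}
Shown blocks: {2}, {1}
A partition's blocks are pairwise disjoint and cover U, so the missing block = U \ (union of shown blocks).
Union of shown blocks: {1, 2}
Missing block = U \ (union) = {3, 4, 5, 6, 7, 8}

{3, 4, 5, 6, 7, 8}


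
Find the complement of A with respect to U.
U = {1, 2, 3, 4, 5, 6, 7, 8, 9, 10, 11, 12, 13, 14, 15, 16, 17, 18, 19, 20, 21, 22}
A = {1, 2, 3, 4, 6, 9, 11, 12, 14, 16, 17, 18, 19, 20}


Universal set U = {1, 2, 3, 4, 5, 6, 7, 8, 9, 10, 11, 12, 13, 14, 15, 16, 17, 18, 19, 20, 21, 22}
Set A = {1, 2, 3, 4, 6, 9, 11, 12, 14, 16, 17, 18, 19, 20}
A' = U \ A = elements in U but not in A
Checking each element of U:
1 (in A, exclude), 2 (in A, exclude), 3 (in A, exclude), 4 (in A, exclude), 5 (not in A, include), 6 (in A, exclude), 7 (not in A, include), 8 (not in A, include), 9 (in A, exclude), 10 (not in A, include), 11 (in A, exclude), 12 (in A, exclude), 13 (not in A, include), 14 (in A, exclude), 15 (not in A, include), 16 (in A, exclude), 17 (in A, exclude), 18 (in A, exclude), 19 (in A, exclude), 20 (in A, exclude), 21 (not in A, include), 22 (not in A, include)
A' = {5, 7, 8, 10, 13, 15, 21, 22}

{5, 7, 8, 10, 13, 15, 21, 22}


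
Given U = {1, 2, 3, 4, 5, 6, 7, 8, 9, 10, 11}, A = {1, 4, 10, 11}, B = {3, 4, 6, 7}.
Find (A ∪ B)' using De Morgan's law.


U = {1, 2, 3, 4, 5, 6, 7, 8, 9, 10, 11}
A = {1, 4, 10, 11}, B = {3, 4, 6, 7}
A ∪ B = {1, 3, 4, 6, 7, 10, 11}
(A ∪ B)' = U \ (A ∪ B) = {2, 5, 8, 9}
Verification via A' ∩ B': A' = {2, 3, 5, 6, 7, 8, 9}, B' = {1, 2, 5, 8, 9, 10, 11}
A' ∩ B' = {2, 5, 8, 9} ✓

{2, 5, 8, 9}


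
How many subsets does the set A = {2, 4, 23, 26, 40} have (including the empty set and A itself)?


Set A = {2, 4, 23, 26, 40}
|A| = 5
The power set P(A) contains all subsets of A.
|P(A)| = 2^|A| = 2^5 = 32

32


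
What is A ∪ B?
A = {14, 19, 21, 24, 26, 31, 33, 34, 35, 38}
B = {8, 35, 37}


Set A = {14, 19, 21, 24, 26, 31, 33, 34, 35, 38}
Set B = {8, 35, 37}
A ∪ B includes all elements in either set.
Elements from A: {14, 19, 21, 24, 26, 31, 33, 34, 35, 38}
Elements from B not already included: {8, 37}
A ∪ B = {8, 14, 19, 21, 24, 26, 31, 33, 34, 35, 37, 38}

{8, 14, 19, 21, 24, 26, 31, 33, 34, 35, 37, 38}


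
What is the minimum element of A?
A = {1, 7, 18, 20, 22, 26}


Set A = {1, 7, 18, 20, 22, 26}
Elements in ascending order: 1, 7, 18, 20, 22, 26
The smallest element is 1.

1


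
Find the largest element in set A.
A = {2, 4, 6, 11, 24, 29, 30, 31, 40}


Set A = {2, 4, 6, 11, 24, 29, 30, 31, 40}
Elements in ascending order: 2, 4, 6, 11, 24, 29, 30, 31, 40
The largest element is 40.

40


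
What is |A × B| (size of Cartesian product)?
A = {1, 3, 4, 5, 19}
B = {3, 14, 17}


Set A = {1, 3, 4, 5, 19} has 5 elements.
Set B = {3, 14, 17} has 3 elements.
|A × B| = |A| × |B| = 5 × 3 = 15

15


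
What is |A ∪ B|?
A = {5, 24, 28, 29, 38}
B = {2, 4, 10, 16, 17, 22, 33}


Set A = {5, 24, 28, 29, 38}, |A| = 5
Set B = {2, 4, 10, 16, 17, 22, 33}, |B| = 7
A ∩ B = {}, |A ∩ B| = 0
|A ∪ B| = |A| + |B| - |A ∩ B| = 5 + 7 - 0 = 12

12


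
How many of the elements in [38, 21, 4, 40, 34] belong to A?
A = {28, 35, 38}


Set A = {28, 35, 38}
Candidates: [38, 21, 4, 40, 34]
Check each candidate:
38 ∈ A, 21 ∉ A, 4 ∉ A, 40 ∉ A, 34 ∉ A
Count of candidates in A: 1

1


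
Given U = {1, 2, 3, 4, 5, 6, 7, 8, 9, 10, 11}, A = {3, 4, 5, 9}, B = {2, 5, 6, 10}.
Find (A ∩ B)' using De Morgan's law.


U = {1, 2, 3, 4, 5, 6, 7, 8, 9, 10, 11}
A = {3, 4, 5, 9}, B = {2, 5, 6, 10}
A ∩ B = {5}
(A ∩ B)' = U \ (A ∩ B) = {1, 2, 3, 4, 6, 7, 8, 9, 10, 11}
Verification via A' ∪ B': A' = {1, 2, 6, 7, 8, 10, 11}, B' = {1, 3, 4, 7, 8, 9, 11}
A' ∪ B' = {1, 2, 3, 4, 6, 7, 8, 9, 10, 11} ✓

{1, 2, 3, 4, 6, 7, 8, 9, 10, 11}


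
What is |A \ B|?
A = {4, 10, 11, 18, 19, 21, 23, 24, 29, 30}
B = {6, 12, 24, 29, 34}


Set A = {4, 10, 11, 18, 19, 21, 23, 24, 29, 30}
Set B = {6, 12, 24, 29, 34}
A \ B = {4, 10, 11, 18, 19, 21, 23, 30}
|A \ B| = 8

8


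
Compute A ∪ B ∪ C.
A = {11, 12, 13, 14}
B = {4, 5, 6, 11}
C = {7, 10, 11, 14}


Set A = {11, 12, 13, 14}
Set B = {4, 5, 6, 11}
Set C = {7, 10, 11, 14}
First, A ∪ B = {4, 5, 6, 11, 12, 13, 14}
Then, (A ∪ B) ∪ C = {4, 5, 6, 7, 10, 11, 12, 13, 14}

{4, 5, 6, 7, 10, 11, 12, 13, 14}


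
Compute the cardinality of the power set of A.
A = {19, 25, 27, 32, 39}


Set A = {19, 25, 27, 32, 39}
|A| = 5
The power set P(A) contains all subsets of A.
|P(A)| = 2^|A| = 2^5 = 32

32


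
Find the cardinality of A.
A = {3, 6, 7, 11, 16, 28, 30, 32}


Set A = {3, 6, 7, 11, 16, 28, 30, 32}
Listing elements: 3, 6, 7, 11, 16, 28, 30, 32
Counting: 8 elements
|A| = 8

8


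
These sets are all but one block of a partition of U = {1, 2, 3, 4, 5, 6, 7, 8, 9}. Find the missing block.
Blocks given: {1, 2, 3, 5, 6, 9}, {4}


U = {1, 2, 3, 4, 5, 6, 7, 8, 9}
Shown blocks: {1, 2, 3, 5, 6, 9}, {4}
A partition's blocks are pairwise disjoint and cover U, so the missing block = U \ (union of shown blocks).
Union of shown blocks: {1, 2, 3, 4, 5, 6, 9}
Missing block = U \ (union) = {7, 8}

{7, 8}


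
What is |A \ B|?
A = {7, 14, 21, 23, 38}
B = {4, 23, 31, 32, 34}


Set A = {7, 14, 21, 23, 38}
Set B = {4, 23, 31, 32, 34}
A \ B = {7, 14, 21, 38}
|A \ B| = 4

4


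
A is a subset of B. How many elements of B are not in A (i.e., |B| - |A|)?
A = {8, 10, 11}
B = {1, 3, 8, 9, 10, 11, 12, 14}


Set A = {8, 10, 11}, |A| = 3
Set B = {1, 3, 8, 9, 10, 11, 12, 14}, |B| = 8
Since A ⊆ B: B \ A = {1, 3, 9, 12, 14}
|B| - |A| = 8 - 3 = 5

5


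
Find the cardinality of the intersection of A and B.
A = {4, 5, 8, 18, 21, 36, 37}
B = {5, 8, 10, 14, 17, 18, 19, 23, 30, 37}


Set A = {4, 5, 8, 18, 21, 36, 37}
Set B = {5, 8, 10, 14, 17, 18, 19, 23, 30, 37}
A ∩ B = {5, 8, 18, 37}
|A ∩ B| = 4

4


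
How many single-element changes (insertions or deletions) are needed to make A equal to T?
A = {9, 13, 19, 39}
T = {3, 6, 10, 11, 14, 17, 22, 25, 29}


Set A = {9, 13, 19, 39}
Set T = {3, 6, 10, 11, 14, 17, 22, 25, 29}
Elements to remove from A (in A, not in T): {9, 13, 19, 39} → 4 removals
Elements to add to A (in T, not in A): {3, 6, 10, 11, 14, 17, 22, 25, 29} → 9 additions
Total edits = 4 + 9 = 13

13


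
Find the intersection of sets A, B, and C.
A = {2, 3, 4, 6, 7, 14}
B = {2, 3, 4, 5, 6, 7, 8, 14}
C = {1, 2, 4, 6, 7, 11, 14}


Set A = {2, 3, 4, 6, 7, 14}
Set B = {2, 3, 4, 5, 6, 7, 8, 14}
Set C = {1, 2, 4, 6, 7, 11, 14}
First, A ∩ B = {2, 3, 4, 6, 7, 14}
Then, (A ∩ B) ∩ C = {2, 4, 6, 7, 14}

{2, 4, 6, 7, 14}


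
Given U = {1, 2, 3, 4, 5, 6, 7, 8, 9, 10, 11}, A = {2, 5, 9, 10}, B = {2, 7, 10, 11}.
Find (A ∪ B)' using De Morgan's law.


U = {1, 2, 3, 4, 5, 6, 7, 8, 9, 10, 11}
A = {2, 5, 9, 10}, B = {2, 7, 10, 11}
A ∪ B = {2, 5, 7, 9, 10, 11}
(A ∪ B)' = U \ (A ∪ B) = {1, 3, 4, 6, 8}
Verification via A' ∩ B': A' = {1, 3, 4, 6, 7, 8, 11}, B' = {1, 3, 4, 5, 6, 8, 9}
A' ∩ B' = {1, 3, 4, 6, 8} ✓

{1, 3, 4, 6, 8}


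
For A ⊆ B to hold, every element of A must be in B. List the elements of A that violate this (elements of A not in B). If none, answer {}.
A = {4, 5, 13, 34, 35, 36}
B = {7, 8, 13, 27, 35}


Set A = {4, 5, 13, 34, 35, 36}
Set B = {7, 8, 13, 27, 35}
Check each element of A against B:
4 ∉ B (include), 5 ∉ B (include), 13 ∈ B, 34 ∉ B (include), 35 ∈ B, 36 ∉ B (include)
Elements of A not in B: {4, 5, 34, 36}

{4, 5, 34, 36}


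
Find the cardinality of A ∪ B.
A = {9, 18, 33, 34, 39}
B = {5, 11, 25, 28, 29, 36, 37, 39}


Set A = {9, 18, 33, 34, 39}, |A| = 5
Set B = {5, 11, 25, 28, 29, 36, 37, 39}, |B| = 8
A ∩ B = {39}, |A ∩ B| = 1
|A ∪ B| = |A| + |B| - |A ∩ B| = 5 + 8 - 1 = 12

12


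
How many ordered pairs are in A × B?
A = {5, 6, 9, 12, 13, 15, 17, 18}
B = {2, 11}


Set A = {5, 6, 9, 12, 13, 15, 17, 18} has 8 elements.
Set B = {2, 11} has 2 elements.
|A × B| = |A| × |B| = 8 × 2 = 16

16


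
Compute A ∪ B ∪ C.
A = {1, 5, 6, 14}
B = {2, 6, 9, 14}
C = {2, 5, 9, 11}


Set A = {1, 5, 6, 14}
Set B = {2, 6, 9, 14}
Set C = {2, 5, 9, 11}
First, A ∪ B = {1, 2, 5, 6, 9, 14}
Then, (A ∪ B) ∪ C = {1, 2, 5, 6, 9, 11, 14}

{1, 2, 5, 6, 9, 11, 14}


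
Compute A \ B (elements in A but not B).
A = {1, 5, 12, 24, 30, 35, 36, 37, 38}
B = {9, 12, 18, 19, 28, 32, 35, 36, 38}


Set A = {1, 5, 12, 24, 30, 35, 36, 37, 38}
Set B = {9, 12, 18, 19, 28, 32, 35, 36, 38}
A \ B includes elements in A that are not in B.
Check each element of A:
1 (not in B, keep), 5 (not in B, keep), 12 (in B, remove), 24 (not in B, keep), 30 (not in B, keep), 35 (in B, remove), 36 (in B, remove), 37 (not in B, keep), 38 (in B, remove)
A \ B = {1, 5, 24, 30, 37}

{1, 5, 24, 30, 37}


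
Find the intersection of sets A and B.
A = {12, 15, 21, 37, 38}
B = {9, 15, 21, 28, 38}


Set A = {12, 15, 21, 37, 38}
Set B = {9, 15, 21, 28, 38}
A ∩ B includes only elements in both sets.
Check each element of A against B:
12 ✗, 15 ✓, 21 ✓, 37 ✗, 38 ✓
A ∩ B = {15, 21, 38}

{15, 21, 38}


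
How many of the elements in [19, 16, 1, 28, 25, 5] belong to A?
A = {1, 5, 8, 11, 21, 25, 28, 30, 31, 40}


Set A = {1, 5, 8, 11, 21, 25, 28, 30, 31, 40}
Candidates: [19, 16, 1, 28, 25, 5]
Check each candidate:
19 ∉ A, 16 ∉ A, 1 ∈ A, 28 ∈ A, 25 ∈ A, 5 ∈ A
Count of candidates in A: 4

4


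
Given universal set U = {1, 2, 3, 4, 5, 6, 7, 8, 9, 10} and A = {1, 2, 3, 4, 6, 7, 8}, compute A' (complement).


Universal set U = {1, 2, 3, 4, 5, 6, 7, 8, 9, 10}
Set A = {1, 2, 3, 4, 6, 7, 8}
A' = U \ A = elements in U but not in A
Checking each element of U:
1 (in A, exclude), 2 (in A, exclude), 3 (in A, exclude), 4 (in A, exclude), 5 (not in A, include), 6 (in A, exclude), 7 (in A, exclude), 8 (in A, exclude), 9 (not in A, include), 10 (not in A, include)
A' = {5, 9, 10}

{5, 9, 10}


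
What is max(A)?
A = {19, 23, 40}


Set A = {19, 23, 40}
Elements in ascending order: 19, 23, 40
The largest element is 40.

40


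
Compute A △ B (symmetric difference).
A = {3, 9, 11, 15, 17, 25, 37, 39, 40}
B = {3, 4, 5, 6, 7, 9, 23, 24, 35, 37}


Set A = {3, 9, 11, 15, 17, 25, 37, 39, 40}
Set B = {3, 4, 5, 6, 7, 9, 23, 24, 35, 37}
A △ B = (A \ B) ∪ (B \ A)
Elements in A but not B: {11, 15, 17, 25, 39, 40}
Elements in B but not A: {4, 5, 6, 7, 23, 24, 35}
A △ B = {4, 5, 6, 7, 11, 15, 17, 23, 24, 25, 35, 39, 40}

{4, 5, 6, 7, 11, 15, 17, 23, 24, 25, 35, 39, 40}


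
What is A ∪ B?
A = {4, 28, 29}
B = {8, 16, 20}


Set A = {4, 28, 29}
Set B = {8, 16, 20}
A ∪ B includes all elements in either set.
Elements from A: {4, 28, 29}
Elements from B not already included: {8, 16, 20}
A ∪ B = {4, 8, 16, 20, 28, 29}

{4, 8, 16, 20, 28, 29}


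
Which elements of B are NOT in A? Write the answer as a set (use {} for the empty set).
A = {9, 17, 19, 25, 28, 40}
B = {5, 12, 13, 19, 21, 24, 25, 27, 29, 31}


Set A = {9, 17, 19, 25, 28, 40}
Set B = {5, 12, 13, 19, 21, 24, 25, 27, 29, 31}
Check each element of B against A:
5 ∉ A (include), 12 ∉ A (include), 13 ∉ A (include), 19 ∈ A, 21 ∉ A (include), 24 ∉ A (include), 25 ∈ A, 27 ∉ A (include), 29 ∉ A (include), 31 ∉ A (include)
Elements of B not in A: {5, 12, 13, 21, 24, 27, 29, 31}

{5, 12, 13, 21, 24, 27, 29, 31}


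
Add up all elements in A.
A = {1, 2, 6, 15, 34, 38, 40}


Set A = {1, 2, 6, 15, 34, 38, 40}
Sum = 1 + 2 + 6 + 15 + 34 + 38 + 40 = 136

136


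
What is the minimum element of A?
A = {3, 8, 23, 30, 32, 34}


Set A = {3, 8, 23, 30, 32, 34}
Elements in ascending order: 3, 8, 23, 30, 32, 34
The smallest element is 3.

3


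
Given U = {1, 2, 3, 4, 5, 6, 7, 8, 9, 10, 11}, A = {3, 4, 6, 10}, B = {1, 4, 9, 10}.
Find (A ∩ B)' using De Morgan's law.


U = {1, 2, 3, 4, 5, 6, 7, 8, 9, 10, 11}
A = {3, 4, 6, 10}, B = {1, 4, 9, 10}
A ∩ B = {4, 10}
(A ∩ B)' = U \ (A ∩ B) = {1, 2, 3, 5, 6, 7, 8, 9, 11}
Verification via A' ∪ B': A' = {1, 2, 5, 7, 8, 9, 11}, B' = {2, 3, 5, 6, 7, 8, 11}
A' ∪ B' = {1, 2, 3, 5, 6, 7, 8, 9, 11} ✓

{1, 2, 3, 5, 6, 7, 8, 9, 11}


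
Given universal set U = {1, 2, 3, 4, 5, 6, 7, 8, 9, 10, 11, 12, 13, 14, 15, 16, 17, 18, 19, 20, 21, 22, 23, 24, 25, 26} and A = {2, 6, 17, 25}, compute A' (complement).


Universal set U = {1, 2, 3, 4, 5, 6, 7, 8, 9, 10, 11, 12, 13, 14, 15, 16, 17, 18, 19, 20, 21, 22, 23, 24, 25, 26}
Set A = {2, 6, 17, 25}
A' = U \ A = elements in U but not in A
Checking each element of U:
1 (not in A, include), 2 (in A, exclude), 3 (not in A, include), 4 (not in A, include), 5 (not in A, include), 6 (in A, exclude), 7 (not in A, include), 8 (not in A, include), 9 (not in A, include), 10 (not in A, include), 11 (not in A, include), 12 (not in A, include), 13 (not in A, include), 14 (not in A, include), 15 (not in A, include), 16 (not in A, include), 17 (in A, exclude), 18 (not in A, include), 19 (not in A, include), 20 (not in A, include), 21 (not in A, include), 22 (not in A, include), 23 (not in A, include), 24 (not in A, include), 25 (in A, exclude), 26 (not in A, include)
A' = {1, 3, 4, 5, 7, 8, 9, 10, 11, 12, 13, 14, 15, 16, 18, 19, 20, 21, 22, 23, 24, 26}

{1, 3, 4, 5, 7, 8, 9, 10, 11, 12, 13, 14, 15, 16, 18, 19, 20, 21, 22, 23, 24, 26}


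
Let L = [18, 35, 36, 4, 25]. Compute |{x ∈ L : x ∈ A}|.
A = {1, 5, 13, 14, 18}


Set A = {1, 5, 13, 14, 18}
Candidates: [18, 35, 36, 4, 25]
Check each candidate:
18 ∈ A, 35 ∉ A, 36 ∉ A, 4 ∉ A, 25 ∉ A
Count of candidates in A: 1

1


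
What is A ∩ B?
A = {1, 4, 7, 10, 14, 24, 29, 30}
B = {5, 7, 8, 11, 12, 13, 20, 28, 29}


Set A = {1, 4, 7, 10, 14, 24, 29, 30}
Set B = {5, 7, 8, 11, 12, 13, 20, 28, 29}
A ∩ B includes only elements in both sets.
Check each element of A against B:
1 ✗, 4 ✗, 7 ✓, 10 ✗, 14 ✗, 24 ✗, 29 ✓, 30 ✗
A ∩ B = {7, 29}

{7, 29}


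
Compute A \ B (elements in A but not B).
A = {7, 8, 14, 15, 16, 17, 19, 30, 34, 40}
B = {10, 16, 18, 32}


Set A = {7, 8, 14, 15, 16, 17, 19, 30, 34, 40}
Set B = {10, 16, 18, 32}
A \ B includes elements in A that are not in B.
Check each element of A:
7 (not in B, keep), 8 (not in B, keep), 14 (not in B, keep), 15 (not in B, keep), 16 (in B, remove), 17 (not in B, keep), 19 (not in B, keep), 30 (not in B, keep), 34 (not in B, keep), 40 (not in B, keep)
A \ B = {7, 8, 14, 15, 17, 19, 30, 34, 40}

{7, 8, 14, 15, 17, 19, 30, 34, 40}


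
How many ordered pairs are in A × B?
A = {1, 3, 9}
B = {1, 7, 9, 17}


Set A = {1, 3, 9} has 3 elements.
Set B = {1, 7, 9, 17} has 4 elements.
|A × B| = |A| × |B| = 3 × 4 = 12

12


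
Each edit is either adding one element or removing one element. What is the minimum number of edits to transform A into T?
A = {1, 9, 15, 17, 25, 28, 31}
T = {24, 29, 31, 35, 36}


Set A = {1, 9, 15, 17, 25, 28, 31}
Set T = {24, 29, 31, 35, 36}
Elements to remove from A (in A, not in T): {1, 9, 15, 17, 25, 28} → 6 removals
Elements to add to A (in T, not in A): {24, 29, 35, 36} → 4 additions
Total edits = 6 + 4 = 10

10


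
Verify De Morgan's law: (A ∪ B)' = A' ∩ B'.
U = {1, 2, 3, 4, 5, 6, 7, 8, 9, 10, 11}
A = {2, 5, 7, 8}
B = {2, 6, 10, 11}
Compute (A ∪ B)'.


U = {1, 2, 3, 4, 5, 6, 7, 8, 9, 10, 11}
A = {2, 5, 7, 8}, B = {2, 6, 10, 11}
A ∪ B = {2, 5, 6, 7, 8, 10, 11}
(A ∪ B)' = U \ (A ∪ B) = {1, 3, 4, 9}
Verification via A' ∩ B': A' = {1, 3, 4, 6, 9, 10, 11}, B' = {1, 3, 4, 5, 7, 8, 9}
A' ∩ B' = {1, 3, 4, 9} ✓

{1, 3, 4, 9}


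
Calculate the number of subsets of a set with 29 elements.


The set has 29 elements.
The power set contains all possible subsets.
|P(A)| = 2^|A| = 2^29 = 536870912

536870912


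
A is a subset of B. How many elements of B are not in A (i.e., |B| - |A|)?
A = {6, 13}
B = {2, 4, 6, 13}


Set A = {6, 13}, |A| = 2
Set B = {2, 4, 6, 13}, |B| = 4
Since A ⊆ B: B \ A = {2, 4}
|B| - |A| = 4 - 2 = 2

2


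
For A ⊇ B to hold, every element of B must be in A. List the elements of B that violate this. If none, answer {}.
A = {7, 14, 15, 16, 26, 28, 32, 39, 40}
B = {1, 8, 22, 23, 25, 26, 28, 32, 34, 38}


Set A = {7, 14, 15, 16, 26, 28, 32, 39, 40}
Set B = {1, 8, 22, 23, 25, 26, 28, 32, 34, 38}
Check each element of B against A:
1 ∉ A (include), 8 ∉ A (include), 22 ∉ A (include), 23 ∉ A (include), 25 ∉ A (include), 26 ∈ A, 28 ∈ A, 32 ∈ A, 34 ∉ A (include), 38 ∉ A (include)
Elements of B not in A: {1, 8, 22, 23, 25, 34, 38}

{1, 8, 22, 23, 25, 34, 38}


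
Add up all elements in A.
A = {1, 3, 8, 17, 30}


Set A = {1, 3, 8, 17, 30}
Sum = 1 + 3 + 8 + 17 + 30 = 59

59


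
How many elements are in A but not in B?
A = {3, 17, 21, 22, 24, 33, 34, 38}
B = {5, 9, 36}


Set A = {3, 17, 21, 22, 24, 33, 34, 38}
Set B = {5, 9, 36}
A \ B = {3, 17, 21, 22, 24, 33, 34, 38}
|A \ B| = 8

8


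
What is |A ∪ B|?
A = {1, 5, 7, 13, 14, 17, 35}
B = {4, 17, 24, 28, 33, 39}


Set A = {1, 5, 7, 13, 14, 17, 35}, |A| = 7
Set B = {4, 17, 24, 28, 33, 39}, |B| = 6
A ∩ B = {17}, |A ∩ B| = 1
|A ∪ B| = |A| + |B| - |A ∩ B| = 7 + 6 - 1 = 12

12


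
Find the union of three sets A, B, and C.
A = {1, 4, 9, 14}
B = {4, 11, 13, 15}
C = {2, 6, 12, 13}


Set A = {1, 4, 9, 14}
Set B = {4, 11, 13, 15}
Set C = {2, 6, 12, 13}
First, A ∪ B = {1, 4, 9, 11, 13, 14, 15}
Then, (A ∪ B) ∪ C = {1, 2, 4, 6, 9, 11, 12, 13, 14, 15}

{1, 2, 4, 6, 9, 11, 12, 13, 14, 15}


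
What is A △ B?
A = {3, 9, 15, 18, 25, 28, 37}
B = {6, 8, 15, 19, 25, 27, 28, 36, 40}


Set A = {3, 9, 15, 18, 25, 28, 37}
Set B = {6, 8, 15, 19, 25, 27, 28, 36, 40}
A △ B = (A \ B) ∪ (B \ A)
Elements in A but not B: {3, 9, 18, 37}
Elements in B but not A: {6, 8, 19, 27, 36, 40}
A △ B = {3, 6, 8, 9, 18, 19, 27, 36, 37, 40}

{3, 6, 8, 9, 18, 19, 27, 36, 37, 40}


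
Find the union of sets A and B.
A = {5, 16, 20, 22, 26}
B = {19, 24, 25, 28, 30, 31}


Set A = {5, 16, 20, 22, 26}
Set B = {19, 24, 25, 28, 30, 31}
A ∪ B includes all elements in either set.
Elements from A: {5, 16, 20, 22, 26}
Elements from B not already included: {19, 24, 25, 28, 30, 31}
A ∪ B = {5, 16, 19, 20, 22, 24, 25, 26, 28, 30, 31}

{5, 16, 19, 20, 22, 24, 25, 26, 28, 30, 31}


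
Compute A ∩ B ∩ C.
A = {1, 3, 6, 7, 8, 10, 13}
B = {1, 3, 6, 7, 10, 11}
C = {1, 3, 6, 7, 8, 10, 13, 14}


Set A = {1, 3, 6, 7, 8, 10, 13}
Set B = {1, 3, 6, 7, 10, 11}
Set C = {1, 3, 6, 7, 8, 10, 13, 14}
First, A ∩ B = {1, 3, 6, 7, 10}
Then, (A ∩ B) ∩ C = {1, 3, 6, 7, 10}

{1, 3, 6, 7, 10}


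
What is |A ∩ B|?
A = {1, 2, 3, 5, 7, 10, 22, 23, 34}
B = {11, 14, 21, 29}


Set A = {1, 2, 3, 5, 7, 10, 22, 23, 34}
Set B = {11, 14, 21, 29}
A ∩ B = {}
|A ∩ B| = 0

0


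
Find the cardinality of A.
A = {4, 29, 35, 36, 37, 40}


Set A = {4, 29, 35, 36, 37, 40}
Listing elements: 4, 29, 35, 36, 37, 40
Counting: 6 elements
|A| = 6

6


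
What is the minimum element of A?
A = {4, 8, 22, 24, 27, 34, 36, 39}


Set A = {4, 8, 22, 24, 27, 34, 36, 39}
Elements in ascending order: 4, 8, 22, 24, 27, 34, 36, 39
The smallest element is 4.

4


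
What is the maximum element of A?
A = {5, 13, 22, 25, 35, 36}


Set A = {5, 13, 22, 25, 35, 36}
Elements in ascending order: 5, 13, 22, 25, 35, 36
The largest element is 36.

36


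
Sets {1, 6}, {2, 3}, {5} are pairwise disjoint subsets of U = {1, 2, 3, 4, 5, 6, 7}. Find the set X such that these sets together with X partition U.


U = {1, 2, 3, 4, 5, 6, 7}
Shown blocks: {1, 6}, {2, 3}, {5}
A partition's blocks are pairwise disjoint and cover U, so the missing block = U \ (union of shown blocks).
Union of shown blocks: {1, 2, 3, 5, 6}
Missing block = U \ (union) = {4, 7}

{4, 7}


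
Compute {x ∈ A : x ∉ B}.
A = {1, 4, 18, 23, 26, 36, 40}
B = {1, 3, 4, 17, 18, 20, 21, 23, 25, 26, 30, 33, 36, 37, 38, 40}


Set A = {1, 4, 18, 23, 26, 36, 40}
Set B = {1, 3, 4, 17, 18, 20, 21, 23, 25, 26, 30, 33, 36, 37, 38, 40}
Check each element of A against B:
1 ∈ B, 4 ∈ B, 18 ∈ B, 23 ∈ B, 26 ∈ B, 36 ∈ B, 40 ∈ B
Elements of A not in B: {}

{}
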